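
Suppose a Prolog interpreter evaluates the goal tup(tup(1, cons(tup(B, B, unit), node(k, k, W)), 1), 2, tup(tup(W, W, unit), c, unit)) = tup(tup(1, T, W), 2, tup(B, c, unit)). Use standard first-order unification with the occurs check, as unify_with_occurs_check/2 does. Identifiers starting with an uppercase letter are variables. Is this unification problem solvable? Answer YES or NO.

YES

Decompose tup/3: tup(1, cons(tup(B, B, unit), node(k, k, W)), 1) = tup(1, T, W),  2 = 2,  tup(tup(W, W, unit), c, unit) = tup(B, c, unit).
Decompose tup/3: 1 = 1,  cons(tup(B, B, unit), node(k, k, W)) = T,  1 = W.
Delete trivial equation 1 = 1.
Bind T := cons(tup(B, B, unit), node(k, k, W)); no other remaining equation mentions T.
Bind W := 1; substituting into the one remaining equation that mentions W gives: tup(tup(1, 1, unit), c, unit) = tup(B, c, unit). Substituting into the earlier binding gives T := cons(tup(B, B, unit), node(k, k, 1)).
Delete trivial equation 2 = 2.
Decompose tup/3: tup(1, 1, unit) = B,  c = c,  unit = unit.
Bind B := tup(1, 1, unit); no other remaining equation mentions B. Substituting into the earlier binding gives T := cons(tup(tup(1, 1, unit), tup(1, 1, unit), unit), node(k, k, 1)).
Delete trivial equation c = c.
Delete trivial equation unit = unit.
No equations remain and no clash or occurs-check failure arose, so a unifier exists.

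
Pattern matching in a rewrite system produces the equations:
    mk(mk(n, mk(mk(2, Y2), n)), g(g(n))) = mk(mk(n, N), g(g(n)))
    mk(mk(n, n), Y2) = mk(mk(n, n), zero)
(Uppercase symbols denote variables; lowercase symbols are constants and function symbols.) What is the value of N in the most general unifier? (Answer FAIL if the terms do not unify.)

Decompose mk/2: mk(n, mk(mk(2, Y2), n)) = mk(n, N),  g(g(n)) = g(g(n)).
Decompose mk/2: n = n,  mk(mk(2, Y2), n) = N.
Delete trivial equation n = n.
Bind N := mk(mk(2, Y2), n); no other remaining equation mentions N.
Delete trivial equation g(g(n)) = g(g(n)).
Decompose mk/2: mk(n, n) = mk(n, n),  Y2 = zero.
Delete trivial equation mk(n, n) = mk(n, n).
Bind Y2 := zero. Substituting into the earlier binding gives N := mk(mk(2, zero), n).
MGU = { N := mk(mk(2, zero), n), Y2 := zero }, so N := mk(mk(2, zero), n).

mk(mk(2, zero), n)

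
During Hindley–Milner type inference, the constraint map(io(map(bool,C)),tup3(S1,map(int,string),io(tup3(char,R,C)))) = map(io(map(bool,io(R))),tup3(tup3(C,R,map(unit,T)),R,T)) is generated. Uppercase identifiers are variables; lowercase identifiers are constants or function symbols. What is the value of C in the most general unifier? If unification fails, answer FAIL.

io(map(int,string))

Decompose map/2: io(map(bool,C)) = io(map(bool,io(R))),  tup3(S1,map(int,string),io(tup3(char,R,C))) = tup3(tup3(C,R,map(unit,T)),R,T).
Decompose io/1: map(bool,C) = map(bool,io(R)).
Decompose map/2: bool = bool,  C = io(R).
Delete trivial equation bool = bool.
Bind C := io(R); substituting into the remaining equation gives: tup3(S1,map(int,string),io(tup3(char,R,io(R)))) = tup3(tup3(io(R),R,map(unit,T)),R,T).
Decompose tup3/3: S1 = tup3(io(R),R,map(unit,T)),  map(int,string) = R,  io(tup3(char,R,io(R))) = T.
Bind S1 := tup3(io(R),R,map(unit,T)); no other remaining equation mentions S1.
Bind R := map(int,string); substituting into the remaining equation gives: io(tup3(char,map(int,string),io(map(int,string)))) = T. Substituting into the earlier bindings gives C := io(map(int,string)), S1 := tup3(io(map(int,string)),map(int,string),map(unit,T)).
Bind T := io(tup3(char,map(int,string),io(map(int,string)))). Substituting into the earlier binding gives S1 := tup3(io(map(int,string)),map(int,string),map(unit,io(tup3(char,map(int,string),io(map(int,string)))))).
MGU = { C -> io(map(int,string)), S1 -> tup3(io(map(int,string)),map(int,string),map(unit,io(tup3(char,map(int,string),io(map(int,string)))))), R -> map(int,string), T -> io(tup3(char,map(int,string),io(map(int,string)))) }, so C -> io(map(int,string)).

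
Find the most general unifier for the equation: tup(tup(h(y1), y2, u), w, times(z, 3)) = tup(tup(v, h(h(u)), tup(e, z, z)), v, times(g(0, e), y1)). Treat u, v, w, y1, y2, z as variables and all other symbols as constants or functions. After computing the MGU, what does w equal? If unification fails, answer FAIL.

h(3)

Decompose tup/3: tup(h(y1), y2, u) = tup(v, h(h(u)), tup(e, z, z)),  w = v,  times(z, 3) = times(g(0, e), y1).
Decompose tup/3: h(y1) = v,  y2 = h(h(u)),  u = tup(e, z, z).
Bind v := h(y1); substituting into the one remaining equation that mentions v gives: w = h(y1).
Bind y2 := h(h(u)); no other remaining equation mentions y2.
Bind u := tup(e, z, z); no other remaining equation mentions u. Substituting into the earlier binding gives y2 := h(h(tup(e, z, z))).
Bind w := h(y1); no other remaining equation mentions w.
Decompose times/2: z = g(0, e),  3 = y1.
Bind z := g(0, e); no other remaining equation mentions z. Substituting into the earlier bindings gives y2 := h(h(tup(e, g(0, e), g(0, e)))), u := tup(e, g(0, e), g(0, e)).
Bind y1 := 3. Substituting into the earlier bindings gives v := h(3), w := h(3).
MGU = { v -> h(3), y2 -> h(h(tup(e, g(0, e), g(0, e)))), u -> tup(e, g(0, e), g(0, e)), w -> h(3), z -> g(0, e), y1 -> 3 }, so w -> h(3).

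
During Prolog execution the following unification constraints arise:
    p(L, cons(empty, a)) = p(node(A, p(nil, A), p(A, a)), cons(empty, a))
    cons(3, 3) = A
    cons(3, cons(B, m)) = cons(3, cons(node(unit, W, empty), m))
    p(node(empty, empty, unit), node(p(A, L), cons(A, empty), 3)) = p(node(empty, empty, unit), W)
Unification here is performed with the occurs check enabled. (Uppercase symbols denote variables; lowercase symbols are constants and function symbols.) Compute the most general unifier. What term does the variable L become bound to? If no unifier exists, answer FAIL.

node(cons(3, 3), p(nil, cons(3, 3)), p(cons(3, 3), a))

Decompose p/2: L = node(A, p(nil, A), p(A, a)),  cons(empty, a) = cons(empty, a).
Bind L := node(A, p(nil, A), p(A, a)); substituting into the one remaining equation that mentions L gives: p(node(empty, empty, unit), node(p(A, node(A, p(nil, A), p(A, a))), cons(A, empty), 3)) = p(node(empty, empty, unit), W).
Delete trivial equation cons(empty, a) = cons(empty, a).
Bind A := cons(3, 3); substituting into the one remaining equation that mentions A gives: p(node(empty, empty, unit), node(p(cons(3, 3), node(cons(3, 3), p(nil, cons(3, 3)), p(cons(3, 3), a))), cons(cons(3, 3), empty), 3)) = p(node(empty, empty, unit), W). Substituting into the earlier binding gives L := node(cons(3, 3), p(nil, cons(3, 3)), p(cons(3, 3), a)).
Decompose cons/2: 3 = 3,  cons(B, m) = cons(node(unit, W, empty), m).
Delete trivial equation 3 = 3.
Decompose cons/2: B = node(unit, W, empty),  m = m.
Bind B := node(unit, W, empty); no other remaining equation mentions B.
Delete trivial equation m = m.
Decompose p/2: node(empty, empty, unit) = node(empty, empty, unit),  node(p(cons(3, 3), node(cons(3, 3), p(nil, cons(3, 3)), p(cons(3, 3), a))), cons(cons(3, 3), empty), 3) = W.
Delete trivial equation node(empty, empty, unit) = node(empty, empty, unit).
Bind W := node(p(cons(3, 3), node(cons(3, 3), p(nil, cons(3, 3)), p(cons(3, 3), a))), cons(cons(3, 3), empty), 3). Substituting into the earlier binding gives B := node(unit, node(p(cons(3, 3), node(cons(3, 3), p(nil, cons(3, 3)), p(cons(3, 3), a))), cons(cons(3, 3), empty), 3), empty).
MGU = { L -> node(cons(3, 3), p(nil, cons(3, 3)), p(cons(3, 3), a)), A -> cons(3, 3), B -> node(unit, node(p(cons(3, 3), node(cons(3, 3), p(nil, cons(3, 3)), p(cons(3, 3), a))), cons(cons(3, 3), empty), 3), empty), W -> node(p(cons(3, 3), node(cons(3, 3), p(nil, cons(3, 3)), p(cons(3, 3), a))), cons(cons(3, 3), empty), 3) }, so L -> node(cons(3, 3), p(nil, cons(3, 3)), p(cons(3, 3), a)).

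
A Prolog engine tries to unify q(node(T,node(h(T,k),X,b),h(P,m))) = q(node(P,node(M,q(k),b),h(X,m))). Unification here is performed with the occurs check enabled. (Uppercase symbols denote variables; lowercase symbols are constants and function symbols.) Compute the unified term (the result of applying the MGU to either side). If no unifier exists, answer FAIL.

Decompose q/1: node(T,node(h(T,k),X,b),h(P,m)) = node(P,node(M,q(k),b),h(X,m)).
Decompose node/3: T = P,  node(h(T,k),X,b) = node(M,q(k),b),  h(P,m) = h(X,m).
Bind T := P; substituting into the one remaining equation that mentions T gives: node(h(P,k),X,b) = node(M,q(k),b).
Decompose node/3: h(P,k) = M,  X = q(k),  b = b.
Bind M := h(P,k); no other remaining equation mentions M.
Bind X := q(k); substituting into the one remaining equation that mentions X gives: h(P,m) = h(q(k),m).
Delete trivial equation b = b.
Decompose h/2: P = q(k),  m = m.
Bind P := q(k); no other remaining equation mentions P. Substituting into the earlier bindings gives T := q(k), M := h(q(k),k).
Delete trivial equation m = m.
Applying the MGU to either side gives q(node(q(k),node(h(q(k),k),q(k),b),h(q(k),m))).

q(node(q(k),node(h(q(k),k),q(k),b),h(q(k),m)))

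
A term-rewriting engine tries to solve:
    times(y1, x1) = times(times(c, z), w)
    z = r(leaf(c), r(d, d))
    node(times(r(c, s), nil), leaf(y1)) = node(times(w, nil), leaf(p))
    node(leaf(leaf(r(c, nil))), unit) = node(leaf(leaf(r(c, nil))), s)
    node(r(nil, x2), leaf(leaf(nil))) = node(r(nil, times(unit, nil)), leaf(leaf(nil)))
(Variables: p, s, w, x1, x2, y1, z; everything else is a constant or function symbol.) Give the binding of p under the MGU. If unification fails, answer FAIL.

times(c, r(leaf(c), r(d, d)))

Decompose times/2: y1 = times(c, z),  x1 = w.
Bind y1 := times(c, z); substituting into the one remaining equation that mentions y1 gives: node(times(r(c, s), nil), leaf(times(c, z))) = node(times(w, nil), leaf(p)).
Bind x1 := w; no other remaining equation mentions x1.
Bind z := r(leaf(c), r(d, d)); substituting into the one remaining equation that mentions z gives: node(times(r(c, s), nil), leaf(times(c, r(leaf(c), r(d, d))))) = node(times(w, nil), leaf(p)). Substituting into the earlier binding gives y1 := times(c, r(leaf(c), r(d, d))).
Decompose node/2: times(r(c, s), nil) = times(w, nil),  leaf(times(c, r(leaf(c), r(d, d)))) = leaf(p).
Decompose times/2: r(c, s) = w,  nil = nil.
Bind w := r(c, s); no other remaining equation mentions w. Substituting into the earlier binding gives x1 := r(c, s).
Delete trivial equation nil = nil.
Decompose leaf/1: times(c, r(leaf(c), r(d, d))) = p.
Bind p := times(c, r(leaf(c), r(d, d))); no other remaining equation mentions p.
Decompose node/2: leaf(leaf(r(c, nil))) = leaf(leaf(r(c, nil))),  unit = s.
Delete trivial equation leaf(leaf(r(c, nil))) = leaf(leaf(r(c, nil))).
Bind s := unit; no other remaining equation mentions s. Substituting into the earlier bindings gives x1 := r(c, unit), w := r(c, unit).
Decompose node/2: r(nil, x2) = r(nil, times(unit, nil)),  leaf(leaf(nil)) = leaf(leaf(nil)).
Decompose r/2: nil = nil,  x2 = times(unit, nil).
Delete trivial equation nil = nil.
Bind x2 := times(unit, nil); no other remaining equation mentions x2.
Delete trivial equation leaf(leaf(nil)) = leaf(leaf(nil)).
MGU = { y1 ↦ times(c, r(leaf(c), r(d, d))), x1 ↦ r(c, unit), z ↦ r(leaf(c), r(d, d)), w ↦ r(c, unit), p ↦ times(c, r(leaf(c), r(d, d))), s ↦ unit, x2 ↦ times(unit, nil) }, so p ↦ times(c, r(leaf(c), r(d, d))).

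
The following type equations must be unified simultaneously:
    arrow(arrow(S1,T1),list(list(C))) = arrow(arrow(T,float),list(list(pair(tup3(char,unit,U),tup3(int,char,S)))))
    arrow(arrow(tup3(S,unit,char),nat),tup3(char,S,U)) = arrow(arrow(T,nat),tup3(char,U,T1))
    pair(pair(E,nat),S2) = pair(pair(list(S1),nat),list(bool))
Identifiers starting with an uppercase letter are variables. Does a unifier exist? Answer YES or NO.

Decompose arrow/2: arrow(S1,T1) = arrow(T,float),  list(list(C)) = list(list(pair(tup3(char,unit,U),tup3(int,char,S)))).
Decompose arrow/2: S1 = T,  T1 = float.
Bind S1 := T; substituting into the one remaining equation that mentions S1 gives: pair(pair(E,nat),S2) = pair(pair(list(T),nat),list(bool)).
Bind T1 := float; substituting into the one remaining equation that mentions T1 gives: arrow(arrow(tup3(S,unit,char),nat),tup3(char,S,U)) = arrow(arrow(T,nat),tup3(char,U,float)).
Decompose list/1: list(C) = list(pair(tup3(char,unit,U),tup3(int,char,S))).
Decompose list/1: C = pair(tup3(char,unit,U),tup3(int,char,S)).
Bind C := pair(tup3(char,unit,U),tup3(int,char,S)); no other remaining equation mentions C.
Decompose arrow/2: arrow(tup3(S,unit,char),nat) = arrow(T,nat),  tup3(char,S,U) = tup3(char,U,float).
Decompose arrow/2: tup3(S,unit,char) = T,  nat = nat.
Bind T := tup3(S,unit,char); substituting into the one remaining equation that mentions T gives: pair(pair(E,nat),S2) = pair(pair(list(tup3(S,unit,char)),nat),list(bool)). Substituting into the earlier binding gives S1 := tup3(S,unit,char).
Delete trivial equation nat = nat.
Decompose tup3/3: char = char,  S = U,  U = float.
Delete trivial equation char = char.
Bind S := U; substituting into the one remaining equation that mentions S gives: pair(pair(E,nat),S2) = pair(pair(list(tup3(U,unit,char)),nat),list(bool)). Substituting into the earlier bindings gives S1 := tup3(U,unit,char), C := pair(tup3(char,unit,U),tup3(int,char,U)), T := tup3(U,unit,char).
Bind U := float; substituting into the remaining equation gives: pair(pair(E,nat),S2) = pair(pair(list(tup3(float,unit,char)),nat),list(bool)). Substituting into the earlier bindings gives S1 := tup3(float,unit,char), C := pair(tup3(char,unit,float),tup3(int,char,float)), T := tup3(float,unit,char), S := float.
Decompose pair/2: pair(E,nat) = pair(list(tup3(float,unit,char)),nat),  S2 = list(bool).
Decompose pair/2: E = list(tup3(float,unit,char)),  nat = nat.
Bind E := list(tup3(float,unit,char)); no other remaining equation mentions E.
Delete trivial equation nat = nat.
Bind S2 := list(bool).
No equations remain and no clash or occurs-check failure arose, so a unifier exists.

YES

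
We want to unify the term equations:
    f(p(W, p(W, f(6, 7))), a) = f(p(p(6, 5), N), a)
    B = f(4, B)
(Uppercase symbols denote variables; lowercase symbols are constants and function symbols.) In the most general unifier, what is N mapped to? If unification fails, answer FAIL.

Decompose f/2: p(W, p(W, f(6, 7))) = p(p(6, 5), N),  a = a.
Decompose p/2: W = p(6, 5),  p(W, f(6, 7)) = N.
Bind W := p(6, 5); substituting into the one remaining equation that mentions W gives: p(p(6, 5), f(6, 7)) = N.
Bind N := p(p(6, 5), f(6, 7)); no other remaining equation mentions N.
Delete trivial equation a = a.
Occurs check fails: B occurs in f(4, B); the equation B = f(4, B) has no finite solution.

FAIL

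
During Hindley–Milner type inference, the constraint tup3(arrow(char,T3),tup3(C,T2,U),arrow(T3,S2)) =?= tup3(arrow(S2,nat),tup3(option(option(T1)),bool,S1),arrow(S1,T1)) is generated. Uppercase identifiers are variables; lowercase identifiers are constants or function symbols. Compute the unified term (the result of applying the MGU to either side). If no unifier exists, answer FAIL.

tup3(arrow(char,nat),tup3(option(option(char)),bool,nat),arrow(nat,char))

Decompose tup3/3: arrow(char,T3) =?= arrow(S2,nat),  tup3(C,T2,U) =?= tup3(option(option(T1)),bool,S1),  arrow(T3,S2) =?= arrow(S1,T1).
Decompose arrow/2: char =?= S2,  T3 =?= nat.
Bind S2 := char; substituting into the one remaining equation that mentions S2 gives: arrow(T3,char) =?= arrow(S1,T1).
Bind T3 := nat; substituting into the one remaining equation that mentions T3 gives: arrow(nat,char) =?= arrow(S1,T1).
Decompose tup3/3: C =?= option(option(T1)),  T2 =?= bool,  U =?= S1.
Bind C := option(option(T1)); no other remaining equation mentions C.
Bind T2 := bool; no other remaining equation mentions T2.
Bind U := S1; no other remaining equation mentions U.
Decompose arrow/2: nat =?= S1,  char =?= T1.
Bind S1 := nat; no other remaining equation mentions S1. Substituting into the earlier binding gives U := nat.
Bind T1 := char. Substituting into the earlier binding gives C := option(option(char)).
Applying the MGU to either side gives tup3(arrow(char,nat),tup3(option(option(char)),bool,nat),arrow(nat,char)).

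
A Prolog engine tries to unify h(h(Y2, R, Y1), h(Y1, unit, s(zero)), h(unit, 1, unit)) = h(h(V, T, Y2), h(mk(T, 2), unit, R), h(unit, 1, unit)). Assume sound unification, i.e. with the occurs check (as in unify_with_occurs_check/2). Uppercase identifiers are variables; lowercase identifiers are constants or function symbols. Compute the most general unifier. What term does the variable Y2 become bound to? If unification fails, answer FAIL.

mk(s(zero), 2)

Decompose h/3: h(Y2, R, Y1) = h(V, T, Y2),  h(Y1, unit, s(zero)) = h(mk(T, 2), unit, R),  h(unit, 1, unit) = h(unit, 1, unit).
Decompose h/3: Y2 = V,  R = T,  Y1 = Y2.
Bind Y2 := V; substituting into the one remaining equation that mentions Y2 gives: Y1 = V.
Bind R := T; substituting into the one remaining equation that mentions R gives: h(Y1, unit, s(zero)) = h(mk(T, 2), unit, T).
Bind Y1 := V; substituting into the one remaining equation that mentions Y1 gives: h(V, unit, s(zero)) = h(mk(T, 2), unit, T).
Decompose h/3: V = mk(T, 2),  unit = unit,  s(zero) = T.
Bind V := mk(T, 2); no other remaining equation mentions V. Substituting into the earlier bindings gives Y2 := mk(T, 2), Y1 := mk(T, 2).
Delete trivial equation unit = unit.
Bind T := s(zero); no other remaining equation mentions T. Substituting into the earlier bindings gives Y2 := mk(s(zero), 2), R := s(zero), Y1 := mk(s(zero), 2), V := mk(s(zero), 2).
Delete trivial equation h(unit, 1, unit) = h(unit, 1, unit).
MGU = { Y2 = mk(s(zero), 2), R = s(zero), Y1 = mk(s(zero), 2), V = mk(s(zero), 2), T = s(zero) }, so Y2 = mk(s(zero), 2).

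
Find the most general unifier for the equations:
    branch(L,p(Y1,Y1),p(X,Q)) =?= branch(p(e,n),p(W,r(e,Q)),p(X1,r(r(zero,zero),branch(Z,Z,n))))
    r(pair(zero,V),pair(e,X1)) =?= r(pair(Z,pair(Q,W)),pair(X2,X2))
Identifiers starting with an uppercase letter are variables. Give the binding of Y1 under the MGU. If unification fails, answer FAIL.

r(e,r(r(zero,zero),branch(zero,zero,n)))

Decompose branch/3: L =?= p(e,n),  p(Y1,Y1) =?= p(W,r(e,Q)),  p(X,Q) =?= p(X1,r(r(zero,zero),branch(Z,Z,n))).
Bind L := p(e,n); no other remaining equation mentions L.
Decompose p/2: Y1 =?= W,  Y1 =?= r(e,Q).
Bind Y1 := W; substituting into the one remaining equation that mentions Y1 gives: W =?= r(e,Q).
Bind W := r(e,Q); substituting into the one remaining equation that mentions W gives: r(pair(zero,V),pair(e,X1)) =?= r(pair(Z,pair(Q,r(e,Q))),pair(X2,X2)). Substituting into the earlier binding gives Y1 := r(e,Q).
Decompose p/2: X =?= X1,  Q =?= r(r(zero,zero),branch(Z,Z,n)).
Bind X := X1; no other remaining equation mentions X.
Bind Q := r(r(zero,zero),branch(Z,Z,n)); substituting into the remaining equation gives: r(pair(zero,V),pair(e,X1)) =?= r(pair(Z,pair(r(r(zero,zero),branch(Z,Z,n)),r(e,r(r(zero,zero),branch(Z,Z,n))))),pair(X2,X2)). Substituting into the earlier bindings gives Y1 := r(e,r(r(zero,zero),branch(Z,Z,n))), W := r(e,r(r(zero,zero),branch(Z,Z,n))).
Decompose r/2: pair(zero,V) =?= pair(Z,pair(r(r(zero,zero),branch(Z,Z,n)),r(e,r(r(zero,zero),branch(Z,Z,n))))),  pair(e,X1) =?= pair(X2,X2).
Decompose pair/2: zero =?= Z,  V =?= pair(r(r(zero,zero),branch(Z,Z,n)),r(e,r(r(zero,zero),branch(Z,Z,n)))).
Bind Z := zero; substituting into the one remaining equation that mentions Z gives: V =?= pair(r(r(zero,zero),branch(zero,zero,n)),r(e,r(r(zero,zero),branch(zero,zero,n)))). Substituting into the earlier bindings gives Y1 := r(e,r(r(zero,zero),branch(zero,zero,n))), W := r(e,r(r(zero,zero),branch(zero,zero,n))), Q := r(r(zero,zero),branch(zero,zero,n)).
Bind V := pair(r(r(zero,zero),branch(zero,zero,n)),r(e,r(r(zero,zero),branch(zero,zero,n)))); no other remaining equation mentions V.
Decompose pair/2: e =?= X2,  X1 =?= X2.
Bind X2 := e; substituting into the remaining equation gives: X1 =?= e.
Bind X1 := e. Substituting into the earlier binding gives X := e.
MGU = { L ↦ p(e,n), Y1 ↦ r(e,r(r(zero,zero),branch(zero,zero,n))), W ↦ r(e,r(r(zero,zero),branch(zero,zero,n))), X ↦ e, Q ↦ r(r(zero,zero),branch(zero,zero,n)), Z ↦ zero, V ↦ pair(r(r(zero,zero),branch(zero,zero,n)),r(e,r(r(zero,zero),branch(zero,zero,n)))), X2 ↦ e, X1 ↦ e }, so Y1 ↦ r(e,r(r(zero,zero),branch(zero,zero,n))).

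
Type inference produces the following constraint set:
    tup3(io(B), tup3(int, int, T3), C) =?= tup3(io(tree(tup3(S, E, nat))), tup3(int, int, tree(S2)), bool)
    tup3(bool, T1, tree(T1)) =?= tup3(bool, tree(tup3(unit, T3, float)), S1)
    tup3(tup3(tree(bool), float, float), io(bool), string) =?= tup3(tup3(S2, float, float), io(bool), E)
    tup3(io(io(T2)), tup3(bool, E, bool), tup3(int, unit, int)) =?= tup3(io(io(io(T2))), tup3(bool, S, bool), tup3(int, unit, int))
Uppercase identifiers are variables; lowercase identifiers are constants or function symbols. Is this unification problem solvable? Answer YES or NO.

NO

Decompose tup3/3: io(B) =?= io(tree(tup3(S, E, nat))),  tup3(int, int, T3) =?= tup3(int, int, tree(S2)),  C =?= bool.
Decompose io/1: B =?= tree(tup3(S, E, nat)).
Bind B := tree(tup3(S, E, nat)); no other remaining equation mentions B.
Decompose tup3/3: int =?= int,  int =?= int,  T3 =?= tree(S2).
Delete trivial equation int =?= int.
Delete trivial equation int =?= int.
Bind T3 := tree(S2); substituting into the one remaining equation that mentions T3 gives: tup3(bool, T1, tree(T1)) =?= tup3(bool, tree(tup3(unit, tree(S2), float)), S1).
Bind C := bool; no other remaining equation mentions C.
Decompose tup3/3: bool =?= bool,  T1 =?= tree(tup3(unit, tree(S2), float)),  tree(T1) =?= S1.
Delete trivial equation bool =?= bool.
Bind T1 := tree(tup3(unit, tree(S2), float)); substituting into the one remaining equation that mentions T1 gives: tree(tree(tup3(unit, tree(S2), float))) =?= S1.
Bind S1 := tree(tree(tup3(unit, tree(S2), float))); no other remaining equation mentions S1.
Decompose tup3/3: tup3(tree(bool), float, float) =?= tup3(S2, float, float),  io(bool) =?= io(bool),  string =?= E.
Decompose tup3/3: tree(bool) =?= S2,  float =?= float,  float =?= float.
Bind S2 := tree(bool); no other remaining equation mentions S2. Substituting into the earlier bindings gives T3 := tree(tree(bool)), T1 := tree(tup3(unit, tree(tree(bool)), float)), S1 := tree(tree(tup3(unit, tree(tree(bool)), float))).
Delete trivial equation float =?= float.
Delete trivial equation float =?= float.
Delete trivial equation io(bool) =?= io(bool).
Bind E := string; substituting into the remaining equation gives: tup3(io(io(T2)), tup3(bool, string, bool), tup3(int, unit, int)) =?= tup3(io(io(io(T2))), tup3(bool, S, bool), tup3(int, unit, int)). Substituting into the earlier binding gives B := tree(tup3(S, string, nat)).
Decompose tup3/3: io(io(T2)) =?= io(io(io(T2))),  tup3(bool, string, bool) =?= tup3(bool, S, bool),  tup3(int, unit, int) =?= tup3(int, unit, int).
Decompose io/1: io(T2) =?= io(io(T2)).
Decompose io/1: T2 =?= io(T2).
Occurs check fails: T2 occurs in io(T2); the equation T2 =?= io(T2) has no finite solution.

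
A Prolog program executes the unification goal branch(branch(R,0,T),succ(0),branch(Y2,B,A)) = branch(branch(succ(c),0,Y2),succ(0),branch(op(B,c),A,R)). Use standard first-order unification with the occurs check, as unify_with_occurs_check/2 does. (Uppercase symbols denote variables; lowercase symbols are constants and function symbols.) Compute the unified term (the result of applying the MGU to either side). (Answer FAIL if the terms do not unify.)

Decompose branch/3: branch(R,0,T) = branch(succ(c),0,Y2),  succ(0) = succ(0),  branch(Y2,B,A) = branch(op(B,c),A,R).
Decompose branch/3: R = succ(c),  0 = 0,  T = Y2.
Bind R := succ(c); substituting into the one remaining equation that mentions R gives: branch(Y2,B,A) = branch(op(B,c),A,succ(c)).
Delete trivial equation 0 = 0.
Bind T := Y2; no other remaining equation mentions T.
Delete trivial equation succ(0) = succ(0).
Decompose branch/3: Y2 = op(B,c),  B = A,  A = succ(c).
Bind Y2 := op(B,c); no other remaining equation mentions Y2. Substituting into the earlier binding gives T := op(B,c).
Bind B := A; no other remaining equation mentions B. Substituting into the earlier bindings gives T := op(A,c), Y2 := op(A,c).
Bind A := succ(c). Substituting into the earlier bindings gives T := op(succ(c),c), Y2 := op(succ(c),c), B := succ(c).
Applying the MGU to either side gives branch(branch(succ(c),0,op(succ(c),c)),succ(0),branch(op(succ(c),c),succ(c),succ(c))).

branch(branch(succ(c),0,op(succ(c),c)),succ(0),branch(op(succ(c),c),succ(c),succ(c)))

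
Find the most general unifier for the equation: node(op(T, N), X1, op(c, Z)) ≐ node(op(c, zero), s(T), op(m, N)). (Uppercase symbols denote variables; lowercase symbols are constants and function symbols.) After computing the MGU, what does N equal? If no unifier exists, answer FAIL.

Decompose node/3: op(T, N) ≐ op(c, zero),  X1 ≐ s(T),  op(c, Z) ≐ op(m, N).
Decompose op/2: T ≐ c,  N ≐ zero.
Bind T := c; substituting into the one remaining equation that mentions T gives: X1 ≐ s(c).
Bind N := zero; substituting into the one remaining equation that mentions N gives: op(c, Z) ≐ op(m, zero).
Bind X1 := s(c); no other remaining equation mentions X1.
Decompose op/2: c ≐ m,  Z ≐ zero.
Clash: constants c and m differ; no unifier exists.

FAIL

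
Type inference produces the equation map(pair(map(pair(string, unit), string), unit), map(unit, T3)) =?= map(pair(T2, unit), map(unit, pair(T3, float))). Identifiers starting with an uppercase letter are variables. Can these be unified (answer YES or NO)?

NO

Decompose map/2: pair(map(pair(string, unit), string), unit) =?= pair(T2, unit),  map(unit, T3) =?= map(unit, pair(T3, float)).
Decompose pair/2: map(pair(string, unit), string) =?= T2,  unit =?= unit.
Bind T2 := map(pair(string, unit), string); no other remaining equation mentions T2.
Delete trivial equation unit =?= unit.
Decompose map/2: unit =?= unit,  T3 =?= pair(T3, float).
Delete trivial equation unit =?= unit.
Occurs check fails: T3 occurs in pair(T3, float); the equation T3 =?= pair(T3, float) has no finite solution.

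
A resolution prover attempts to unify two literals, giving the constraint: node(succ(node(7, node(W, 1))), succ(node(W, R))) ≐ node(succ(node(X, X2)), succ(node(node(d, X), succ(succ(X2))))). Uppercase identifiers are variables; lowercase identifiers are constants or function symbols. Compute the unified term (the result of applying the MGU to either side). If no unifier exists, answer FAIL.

Decompose node/2: succ(node(7, node(W, 1))) ≐ succ(node(X, X2)),  succ(node(W, R)) ≐ succ(node(node(d, X), succ(succ(X2)))).
Decompose succ/1: node(7, node(W, 1)) ≐ node(X, X2).
Decompose node/2: 7 ≐ X,  node(W, 1) ≐ X2.
Bind X := 7; substituting into the one remaining equation that mentions X gives: succ(node(W, R)) ≐ succ(node(node(d, 7), succ(succ(X2)))).
Bind X2 := node(W, 1); substituting into the remaining equation gives: succ(node(W, R)) ≐ succ(node(node(d, 7), succ(succ(node(W, 1))))).
Decompose succ/1: node(W, R) ≐ node(node(d, 7), succ(succ(node(W, 1)))).
Decompose node/2: W ≐ node(d, 7),  R ≐ succ(succ(node(W, 1))).
Bind W := node(d, 7); substituting into the remaining equation gives: R ≐ succ(succ(node(node(d, 7), 1))). Substituting into the earlier binding gives X2 := node(node(d, 7), 1).
Bind R := succ(succ(node(node(d, 7), 1))).
Applying the MGU to either side gives node(succ(node(7, node(node(d, 7), 1))), succ(node(node(d, 7), succ(succ(node(node(d, 7), 1)))))).

node(succ(node(7, node(node(d, 7), 1))), succ(node(node(d, 7), succ(succ(node(node(d, 7), 1))))))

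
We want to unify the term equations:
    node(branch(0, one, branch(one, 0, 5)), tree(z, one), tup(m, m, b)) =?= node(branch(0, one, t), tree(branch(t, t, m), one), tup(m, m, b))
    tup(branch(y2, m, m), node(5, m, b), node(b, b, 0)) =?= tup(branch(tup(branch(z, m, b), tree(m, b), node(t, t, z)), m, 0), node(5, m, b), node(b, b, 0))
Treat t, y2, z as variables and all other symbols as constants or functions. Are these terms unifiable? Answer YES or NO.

Decompose node/3: branch(0, one, branch(one, 0, 5)) =?= branch(0, one, t),  tree(z, one) =?= tree(branch(t, t, m), one),  tup(m, m, b) =?= tup(m, m, b).
Decompose branch/3: 0 =?= 0,  one =?= one,  branch(one, 0, 5) =?= t.
Delete trivial equation 0 =?= 0.
Delete trivial equation one =?= one.
Bind t := branch(one, 0, 5); substituting into the 2 remaining equations that mention t gives: tree(z, one) =?= tree(branch(branch(one, 0, 5), branch(one, 0, 5), m), one),  tup(branch(y2, m, m), node(5, m, b), node(b, b, 0)) =?= tup(branch(tup(branch(z, m, b), tree(m, b), node(branch(one, 0, 5), branch(one, 0, 5), z)), m, 0), node(5, m, b), node(b, b, 0)).
Decompose tree/2: z =?= branch(branch(one, 0, 5), branch(one, 0, 5), m),  one =?= one.
Bind z := branch(branch(one, 0, 5), branch(one, 0, 5), m); substituting into the one remaining equation that mentions z gives: tup(branch(y2, m, m), node(5, m, b), node(b, b, 0)) =?= tup(branch(tup(branch(branch(branch(one, 0, 5), branch(one, 0, 5), m), m, b), tree(m, b), node(branch(one, 0, 5), branch(one, 0, 5), branch(branch(one, 0, 5), branch(one, 0, 5), m))), m, 0), node(5, m, b), node(b, b, 0)).
Delete trivial equation one =?= one.
Delete trivial equation tup(m, m, b) =?= tup(m, m, b).
Decompose tup/3: branch(y2, m, m) =?= branch(tup(branch(branch(branch(one, 0, 5), branch(one, 0, 5), m), m, b), tree(m, b), node(branch(one, 0, 5), branch(one, 0, 5), branch(branch(one, 0, 5), branch(one, 0, 5), m))), m, 0),  node(5, m, b) =?= node(5, m, b),  node(b, b, 0) =?= node(b, b, 0).
Decompose branch/3: y2 =?= tup(branch(branch(branch(one, 0, 5), branch(one, 0, 5), m), m, b), tree(m, b), node(branch(one, 0, 5), branch(one, 0, 5), branch(branch(one, 0, 5), branch(one, 0, 5), m))),  m =?= m,  m =?= 0.
Bind y2 := tup(branch(branch(branch(one, 0, 5), branch(one, 0, 5), m), m, b), tree(m, b), node(branch(one, 0, 5), branch(one, 0, 5), branch(branch(one, 0, 5), branch(one, 0, 5), m))); no other remaining equation mentions y2.
Delete trivial equation m =?= m.
Clash: constants m and 0 differ; no unifier exists.

NO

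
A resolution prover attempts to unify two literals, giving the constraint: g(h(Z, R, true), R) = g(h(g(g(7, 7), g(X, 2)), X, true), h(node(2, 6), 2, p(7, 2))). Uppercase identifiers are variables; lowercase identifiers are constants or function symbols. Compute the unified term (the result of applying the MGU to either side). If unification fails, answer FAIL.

Decompose g/2: h(Z, R, true) = h(g(g(7, 7), g(X, 2)), X, true),  R = h(node(2, 6), 2, p(7, 2)).
Decompose h/3: Z = g(g(7, 7), g(X, 2)),  R = X,  true = true.
Bind Z := g(g(7, 7), g(X, 2)); no other remaining equation mentions Z.
Bind R := X; substituting into the one remaining equation that mentions R gives: X = h(node(2, 6), 2, p(7, 2)).
Delete trivial equation true = true.
Bind X := h(node(2, 6), 2, p(7, 2)). Substituting into the earlier bindings gives Z := g(g(7, 7), g(h(node(2, 6), 2, p(7, 2)), 2)), R := h(node(2, 6), 2, p(7, 2)).
Applying the MGU to either side gives g(h(g(g(7, 7), g(h(node(2, 6), 2, p(7, 2)), 2)), h(node(2, 6), 2, p(7, 2)), true), h(node(2, 6), 2, p(7, 2))).

g(h(g(g(7, 7), g(h(node(2, 6), 2, p(7, 2)), 2)), h(node(2, 6), 2, p(7, 2)), true), h(node(2, 6), 2, p(7, 2)))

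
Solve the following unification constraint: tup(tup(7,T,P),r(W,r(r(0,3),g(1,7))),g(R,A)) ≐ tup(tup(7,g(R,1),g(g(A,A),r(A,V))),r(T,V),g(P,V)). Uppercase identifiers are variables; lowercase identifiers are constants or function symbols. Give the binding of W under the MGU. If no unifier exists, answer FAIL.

Decompose tup/3: tup(7,T,P) ≐ tup(7,g(R,1),g(g(A,A),r(A,V))),  r(W,r(r(0,3),g(1,7))) ≐ r(T,V),  g(R,A) ≐ g(P,V).
Decompose tup/3: 7 ≐ 7,  T ≐ g(R,1),  P ≐ g(g(A,A),r(A,V)).
Delete trivial equation 7 ≐ 7.
Bind T := g(R,1); substituting into the one remaining equation that mentions T gives: r(W,r(r(0,3),g(1,7))) ≐ r(g(R,1),V).
Bind P := g(g(A,A),r(A,V)); substituting into the one remaining equation that mentions P gives: g(R,A) ≐ g(g(g(A,A),r(A,V)),V).
Decompose r/2: W ≐ g(R,1),  r(r(0,3),g(1,7)) ≐ V.
Bind W := g(R,1); no other remaining equation mentions W.
Bind V := r(r(0,3),g(1,7)); substituting into the remaining equation gives: g(R,A) ≐ g(g(g(A,A),r(A,r(r(0,3),g(1,7)))),r(r(0,3),g(1,7))). Substituting into the earlier binding gives P := g(g(A,A),r(A,r(r(0,3),g(1,7)))).
Decompose g/2: R ≐ g(g(A,A),r(A,r(r(0,3),g(1,7)))),  A ≐ r(r(0,3),g(1,7)).
Bind R := g(g(A,A),r(A,r(r(0,3),g(1,7)))); no other remaining equation mentions R. Substituting into the earlier bindings gives T := g(g(g(A,A),r(A,r(r(0,3),g(1,7)))),1), W := g(g(g(A,A),r(A,r(r(0,3),g(1,7)))),1).
Bind A := r(r(0,3),g(1,7)). Substituting into the earlier bindings gives T := g(g(g(r(r(0,3),g(1,7)),r(r(0,3),g(1,7))),r(r(r(0,3),g(1,7)),r(r(0,3),g(1,7)))),1), P := g(g(r(r(0,3),g(1,7)),r(r(0,3),g(1,7))),r(r(r(0,3),g(1,7)),r(r(0,3),g(1,7)))), W := g(g(g(r(r(0,3),g(1,7)),r(r(0,3),g(1,7))),r(r(r(0,3),g(1,7)),r(r(0,3),g(1,7)))),1), R := g(g(r(r(0,3),g(1,7)),r(r(0,3),g(1,7))),r(r(r(0,3),g(1,7)),r(r(0,3),g(1,7)))).
MGU = { T ↦ g(g(g(r(r(0,3),g(1,7)),r(r(0,3),g(1,7))),r(r(r(0,3),g(1,7)),r(r(0,3),g(1,7)))),1), P ↦ g(g(r(r(0,3),g(1,7)),r(r(0,3),g(1,7))),r(r(r(0,3),g(1,7)),r(r(0,3),g(1,7)))), W ↦ g(g(g(r(r(0,3),g(1,7)),r(r(0,3),g(1,7))),r(r(r(0,3),g(1,7)),r(r(0,3),g(1,7)))),1), V ↦ r(r(0,3),g(1,7)), R ↦ g(g(r(r(0,3),g(1,7)),r(r(0,3),g(1,7))),r(r(r(0,3),g(1,7)),r(r(0,3),g(1,7)))), A ↦ r(r(0,3),g(1,7)) }, so W ↦ g(g(g(r(r(0,3),g(1,7)),r(r(0,3),g(1,7))),r(r(r(0,3),g(1,7)),r(r(0,3),g(1,7)))),1).

g(g(g(r(r(0,3),g(1,7)),r(r(0,3),g(1,7))),r(r(r(0,3),g(1,7)),r(r(0,3),g(1,7)))),1)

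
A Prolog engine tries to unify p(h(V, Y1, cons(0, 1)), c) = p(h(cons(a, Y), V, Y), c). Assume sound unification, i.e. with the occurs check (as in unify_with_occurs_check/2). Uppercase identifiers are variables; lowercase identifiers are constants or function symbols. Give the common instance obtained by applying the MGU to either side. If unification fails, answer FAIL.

Decompose p/2: h(V, Y1, cons(0, 1)) = h(cons(a, Y), V, Y),  c = c.
Decompose h/3: V = cons(a, Y),  Y1 = V,  cons(0, 1) = Y.
Bind V := cons(a, Y); substituting into the one remaining equation that mentions V gives: Y1 = cons(a, Y).
Bind Y1 := cons(a, Y); no other remaining equation mentions Y1.
Bind Y := cons(0, 1); no other remaining equation mentions Y. Substituting into the earlier bindings gives V := cons(a, cons(0, 1)), Y1 := cons(a, cons(0, 1)).
Delete trivial equation c = c.
Applying the MGU to either side gives p(h(cons(a, cons(0, 1)), cons(a, cons(0, 1)), cons(0, 1)), c).

p(h(cons(a, cons(0, 1)), cons(a, cons(0, 1)), cons(0, 1)), c)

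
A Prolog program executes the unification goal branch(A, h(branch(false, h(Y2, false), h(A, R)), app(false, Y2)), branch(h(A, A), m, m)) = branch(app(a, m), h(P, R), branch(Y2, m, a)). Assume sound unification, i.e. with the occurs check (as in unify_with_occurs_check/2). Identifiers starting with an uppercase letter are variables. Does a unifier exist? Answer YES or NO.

Decompose branch/3: A = app(a, m),  h(branch(false, h(Y2, false), h(A, R)), app(false, Y2)) = h(P, R),  branch(h(A, A), m, m) = branch(Y2, m, a).
Bind A := app(a, m); substituting into the remaining equations gives: h(branch(false, h(Y2, false), h(app(a, m), R)), app(false, Y2)) = h(P, R),  branch(h(app(a, m), app(a, m)), m, m) = branch(Y2, m, a).
Decompose h/2: branch(false, h(Y2, false), h(app(a, m), R)) = P,  app(false, Y2) = R.
Bind P := branch(false, h(Y2, false), h(app(a, m), R)); no other remaining equation mentions P.
Bind R := app(false, Y2); no other remaining equation mentions R. Substituting into the earlier binding gives P := branch(false, h(Y2, false), h(app(a, m), app(false, Y2))).
Decompose branch/3: h(app(a, m), app(a, m)) = Y2,  m = m,  m = a.
Bind Y2 := h(app(a, m), app(a, m)); no other remaining equation mentions Y2. Substituting into the earlier bindings gives P := branch(false, h(h(app(a, m), app(a, m)), false), h(app(a, m), app(false, h(app(a, m), app(a, m))))), R := app(false, h(app(a, m), app(a, m))).
Delete trivial equation m = m.
Clash: constants m and a differ; no unifier exists.

NO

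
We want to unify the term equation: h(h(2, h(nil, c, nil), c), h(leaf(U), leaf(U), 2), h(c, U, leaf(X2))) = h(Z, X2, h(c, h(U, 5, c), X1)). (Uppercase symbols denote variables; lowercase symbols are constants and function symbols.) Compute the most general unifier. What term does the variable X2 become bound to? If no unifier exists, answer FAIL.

FAIL

Decompose h/3: h(2, h(nil, c, nil), c) = Z,  h(leaf(U), leaf(U), 2) = X2,  h(c, U, leaf(X2)) = h(c, h(U, 5, c), X1).
Bind Z := h(2, h(nil, c, nil), c); no other remaining equation mentions Z.
Bind X2 := h(leaf(U), leaf(U), 2); substituting into the remaining equation gives: h(c, U, leaf(h(leaf(U), leaf(U), 2))) = h(c, h(U, 5, c), X1).
Decompose h/3: c = c,  U = h(U, 5, c),  leaf(h(leaf(U), leaf(U), 2)) = X1.
Delete trivial equation c = c.
Occurs check fails: U occurs in h(U, 5, c); the equation U = h(U, 5, c) has no finite solution.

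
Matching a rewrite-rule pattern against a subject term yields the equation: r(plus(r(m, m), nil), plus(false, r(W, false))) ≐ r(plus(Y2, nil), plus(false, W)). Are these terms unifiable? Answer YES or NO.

Decompose r/2: plus(r(m, m), nil) ≐ plus(Y2, nil),  plus(false, r(W, false)) ≐ plus(false, W).
Decompose plus/2: r(m, m) ≐ Y2,  nil ≐ nil.
Bind Y2 := r(m, m); no other remaining equation mentions Y2.
Delete trivial equation nil ≐ nil.
Decompose plus/2: false ≐ false,  r(W, false) ≐ W.
Delete trivial equation false ≐ false.
Occurs check fails: W occurs in r(W, false); the equation W ≐ r(W, false) has no finite solution.

NO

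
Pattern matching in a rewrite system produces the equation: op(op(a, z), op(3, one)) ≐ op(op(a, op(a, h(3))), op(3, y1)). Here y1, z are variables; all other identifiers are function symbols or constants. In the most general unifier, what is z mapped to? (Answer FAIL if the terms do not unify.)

Decompose op/2: op(a, z) ≐ op(a, op(a, h(3))),  op(3, one) ≐ op(3, y1).
Decompose op/2: a ≐ a,  z ≐ op(a, h(3)).
Delete trivial equation a ≐ a.
Bind z := op(a, h(3)); no other remaining equation mentions z.
Decompose op/2: 3 ≐ 3,  one ≐ y1.
Delete trivial equation 3 ≐ 3.
Bind y1 := one.
MGU = { z -> op(a, h(3)), y1 -> one }, so z -> op(a, h(3)).

op(a, h(3))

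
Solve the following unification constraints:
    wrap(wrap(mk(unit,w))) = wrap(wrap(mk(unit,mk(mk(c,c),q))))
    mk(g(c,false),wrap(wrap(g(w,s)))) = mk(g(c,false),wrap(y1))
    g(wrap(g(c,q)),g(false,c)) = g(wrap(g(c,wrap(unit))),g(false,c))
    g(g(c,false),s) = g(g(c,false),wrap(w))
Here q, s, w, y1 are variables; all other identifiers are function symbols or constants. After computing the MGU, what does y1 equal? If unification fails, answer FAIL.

wrap(g(mk(mk(c,c),wrap(unit)),wrap(mk(mk(c,c),wrap(unit)))))

Decompose wrap/1: wrap(mk(unit,w)) = wrap(mk(unit,mk(mk(c,c),q))).
Decompose wrap/1: mk(unit,w) = mk(unit,mk(mk(c,c),q)).
Decompose mk/2: unit = unit,  w = mk(mk(c,c),q).
Delete trivial equation unit = unit.
Bind w := mk(mk(c,c),q); substituting into the 2 remaining equations that mention w gives: mk(g(c,false),wrap(wrap(g(mk(mk(c,c),q),s)))) = mk(g(c,false),wrap(y1)),  g(g(c,false),s) = g(g(c,false),wrap(mk(mk(c,c),q))).
Decompose mk/2: g(c,false) = g(c,false),  wrap(wrap(g(mk(mk(c,c),q),s))) = wrap(y1).
Delete trivial equation g(c,false) = g(c,false).
Decompose wrap/1: wrap(g(mk(mk(c,c),q),s)) = y1.
Bind y1 := wrap(g(mk(mk(c,c),q),s)); no other remaining equation mentions y1.
Decompose g/2: wrap(g(c,q)) = wrap(g(c,wrap(unit))),  g(false,c) = g(false,c).
Decompose wrap/1: g(c,q) = g(c,wrap(unit)).
Decompose g/2: c = c,  q = wrap(unit).
Delete trivial equation c = c.
Bind q := wrap(unit); substituting into the one remaining equation that mentions q gives: g(g(c,false),s) = g(g(c,false),wrap(mk(mk(c,c),wrap(unit)))). Substituting into the earlier bindings gives w := mk(mk(c,c),wrap(unit)), y1 := wrap(g(mk(mk(c,c),wrap(unit)),s)).
Delete trivial equation g(false,c) = g(false,c).
Decompose g/2: g(c,false) = g(c,false),  s = wrap(mk(mk(c,c),wrap(unit))).
Delete trivial equation g(c,false) = g(c,false).
Bind s := wrap(mk(mk(c,c),wrap(unit))). Substituting into the earlier binding gives y1 := wrap(g(mk(mk(c,c),wrap(unit)),wrap(mk(mk(c,c),wrap(unit))))).
MGU = { w := mk(mk(c,c),wrap(unit)), y1 := wrap(g(mk(mk(c,c),wrap(unit)),wrap(mk(mk(c,c),wrap(unit))))), q := wrap(unit), s := wrap(mk(mk(c,c),wrap(unit))) }, so y1 := wrap(g(mk(mk(c,c),wrap(unit)),wrap(mk(mk(c,c),wrap(unit))))).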